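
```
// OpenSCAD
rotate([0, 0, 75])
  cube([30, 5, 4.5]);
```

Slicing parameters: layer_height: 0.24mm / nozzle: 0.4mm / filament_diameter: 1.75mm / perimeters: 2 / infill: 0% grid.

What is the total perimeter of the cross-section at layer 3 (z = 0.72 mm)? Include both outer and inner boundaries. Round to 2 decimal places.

70.00 mm

At z = 0.72 mm: the cube (footprint 30×5) is included at this height (perimeter 70.00 mm); (whole slice rotated 75° about Z — lengths, areas and connectivity unchanged). Overall, the cross-section is a single solid region. Total boundary length (outer) = 70.00 mm.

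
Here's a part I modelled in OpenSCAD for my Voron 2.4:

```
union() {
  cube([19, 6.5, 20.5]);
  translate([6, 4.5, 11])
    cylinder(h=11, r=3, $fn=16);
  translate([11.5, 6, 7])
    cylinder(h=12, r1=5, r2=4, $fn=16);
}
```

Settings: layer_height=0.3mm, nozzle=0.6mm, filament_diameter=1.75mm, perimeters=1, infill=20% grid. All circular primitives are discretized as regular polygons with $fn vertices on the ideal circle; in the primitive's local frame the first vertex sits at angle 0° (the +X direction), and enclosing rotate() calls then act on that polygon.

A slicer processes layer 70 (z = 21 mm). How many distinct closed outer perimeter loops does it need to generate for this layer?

At z = 21 mm: the cube does not reach this height (z outside [0, 20.5]); the r=3 cylinder at (6, 4.5) gives a regular 16-gon of circumradius 3 (constant along its height); the cone at (11.5, 6) is absent (z outside [7, 19]); Merging all regions: only the r=3 cylinder at (6, 4.5) is present, so the union is just that shape — 1 connected region. The result has 1 disconnected region.

1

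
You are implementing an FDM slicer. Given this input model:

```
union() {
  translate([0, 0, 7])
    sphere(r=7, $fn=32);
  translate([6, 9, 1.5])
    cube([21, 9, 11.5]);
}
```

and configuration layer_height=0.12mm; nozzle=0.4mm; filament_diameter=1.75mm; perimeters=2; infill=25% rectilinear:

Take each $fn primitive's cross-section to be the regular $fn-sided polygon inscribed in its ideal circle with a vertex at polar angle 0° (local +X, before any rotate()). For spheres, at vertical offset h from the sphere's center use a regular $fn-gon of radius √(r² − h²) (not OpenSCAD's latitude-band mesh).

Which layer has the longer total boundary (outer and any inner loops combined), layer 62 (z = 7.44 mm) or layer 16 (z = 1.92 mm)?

Layer 62 (z = 7.44): the r=7 sphere slices to a regular 32-gon of circumradius 6.986 (√(r²−h²) with h=0.44 from center) (perimeter = 2·32·6.986·sin(180°/32) = 43.82 mm); the 21×9 cube at (6, 9) contributes its full rectangle (perimeter 60.00 mm); Merging all regions: the 2 present regions are separate (no shared area or edge), so areas and boundary lengths simply add and each stays a separate island — boundary = 103.82 mm. So its perimeter = 103.82 mm. Layer 16 (z = 1.92): the sphere: section is a regular 32-gon, circumradius = √(r²−h²) = √(7²−5.08²) = 4.816 (perimeter = 2·32·4.816·sin(180°/32) = 30.21 mm); the cube at (6, 9) (footprint 21×9) is included at this height (perimeter 60.00 mm); Combining (union): the 2 present regions are separate (no shared area or edge), so areas and boundary lengths simply add and each stays a separate island — boundary = 90.21 mm. So its perimeter = 90.21 mm. Layer 62 is larger (103.82 vs 90.21 mm).

layer 62 (z = 7.44 mm)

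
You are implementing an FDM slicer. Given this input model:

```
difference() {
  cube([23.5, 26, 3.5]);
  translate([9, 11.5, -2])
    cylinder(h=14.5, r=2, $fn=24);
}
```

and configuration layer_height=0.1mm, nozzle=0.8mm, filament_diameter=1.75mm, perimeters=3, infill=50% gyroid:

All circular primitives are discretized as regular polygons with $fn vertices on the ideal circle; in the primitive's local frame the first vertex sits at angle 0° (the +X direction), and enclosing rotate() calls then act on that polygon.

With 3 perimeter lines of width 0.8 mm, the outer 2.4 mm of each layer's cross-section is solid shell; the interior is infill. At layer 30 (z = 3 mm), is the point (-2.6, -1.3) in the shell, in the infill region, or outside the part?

At z = 3 mm: the 23.5×26 cube contributes its full rectangle; the r=2 cylinder at (9, 11.5) gives a regular 24-gon of circumradius 2 (constant along its height); Subtracting the remaining from the first: starting from the 23.5×26 cube, the r=2 cylinder at (9, 11.5) lies wholly inside it (removes its full 12.42 mm² and its 12.53 mm outline becomes a hole wall) — 1 connected region with 1 hole. Overall, the cross-section is one region with 1 hole. The nearest boundary edge runs (23.50, 0.00)→(0.00, 0.00); distance from the point to it = 2.91 mm. The point is not inside any of the regions above, so it lies outside the cross-section (2.91 mm from the nearest boundary).

outside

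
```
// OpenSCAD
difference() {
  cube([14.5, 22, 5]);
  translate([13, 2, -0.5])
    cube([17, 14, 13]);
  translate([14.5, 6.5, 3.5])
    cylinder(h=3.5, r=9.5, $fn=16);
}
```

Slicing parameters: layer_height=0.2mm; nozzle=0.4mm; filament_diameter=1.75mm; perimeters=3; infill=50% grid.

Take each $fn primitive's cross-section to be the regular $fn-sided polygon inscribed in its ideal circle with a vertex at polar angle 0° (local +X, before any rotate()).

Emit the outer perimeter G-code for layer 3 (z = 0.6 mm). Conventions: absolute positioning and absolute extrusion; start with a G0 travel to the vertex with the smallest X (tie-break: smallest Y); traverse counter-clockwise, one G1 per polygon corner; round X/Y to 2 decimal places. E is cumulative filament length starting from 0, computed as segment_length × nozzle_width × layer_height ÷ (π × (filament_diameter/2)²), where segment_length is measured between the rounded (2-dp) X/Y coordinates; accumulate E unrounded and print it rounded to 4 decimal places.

G0 X0.00 Y0.00 Z0.60
G1 X14.50 Y0.00 E0.4823
G1 X14.50 Y2.00 E0.5488
G1 X13.00 Y2.00 E0.5987
G1 X13.00 Y16.00 E1.0643
G1 X14.50 Y16.00 E1.1142
G1 X14.50 Y22.00 E1.3138
G1 X0.00 Y22.00 E1.7960
G1 X0.00 Y0.00 E2.5278

At z = 0.6 mm: the cube (footprint 14.5×22) is included at this height; the 17×14 cube at (13, 2) contributes its full rectangle; the cylinder at (14.5, 6.5) is absent (z outside [3.5, 7]); Taking the first minus the rest: starting from the 14.5×22 cube, the 17×14 cube at (13, 2) partially overlaps it — only the 21.00 mm² overlap (of its 238.00 mm²) is removed, clipping the outline — 1 connected region. The outline is a single polygon with 8 vertices. Extrusion per mm of travel: 0.4 × 0.2 / (π × 0.875²) = 0.033260. Accumulating E over each segment gives final E = 2.5278.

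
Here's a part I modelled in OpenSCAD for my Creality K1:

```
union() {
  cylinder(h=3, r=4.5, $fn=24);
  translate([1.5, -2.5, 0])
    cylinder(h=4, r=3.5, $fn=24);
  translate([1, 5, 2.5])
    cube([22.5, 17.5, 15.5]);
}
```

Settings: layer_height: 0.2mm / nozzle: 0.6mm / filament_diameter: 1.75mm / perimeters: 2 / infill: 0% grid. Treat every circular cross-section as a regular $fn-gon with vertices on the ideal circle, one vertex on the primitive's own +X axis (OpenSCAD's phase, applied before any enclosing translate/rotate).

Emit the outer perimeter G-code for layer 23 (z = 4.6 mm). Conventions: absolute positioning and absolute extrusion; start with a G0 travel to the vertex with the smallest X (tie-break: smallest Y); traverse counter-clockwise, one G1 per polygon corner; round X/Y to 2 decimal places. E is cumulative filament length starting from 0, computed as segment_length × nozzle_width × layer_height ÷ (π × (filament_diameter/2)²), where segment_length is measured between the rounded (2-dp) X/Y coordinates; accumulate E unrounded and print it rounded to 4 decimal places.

G0 X1.00 Y5.00 Z4.60
G1 X23.50 Y5.00 E1.1225
G1 X23.50 Y22.50 E1.9956
G1 X1.00 Y22.50 E3.1181
G1 X1.00 Y5.00 E3.9912

At z = 4.6 mm: the cylinder is absent (z outside [0, 3]); the cylinder at (1.5, -2.5) is not intersected at this z (z outside [0, 4]); the cube at (1, 5) is present — its section is the full 22.5×17.5 rectangle; Taking the union: only the 22.5×17.5 cube at (1, 5) is present, so the union is just that shape — 1 connected region. The outline is a single polygon with 4 vertices. Extrusion per mm of travel: 0.6 × 0.2 / (π × 0.875²) = 0.049890. Accumulating E over each segment gives final E = 3.9912.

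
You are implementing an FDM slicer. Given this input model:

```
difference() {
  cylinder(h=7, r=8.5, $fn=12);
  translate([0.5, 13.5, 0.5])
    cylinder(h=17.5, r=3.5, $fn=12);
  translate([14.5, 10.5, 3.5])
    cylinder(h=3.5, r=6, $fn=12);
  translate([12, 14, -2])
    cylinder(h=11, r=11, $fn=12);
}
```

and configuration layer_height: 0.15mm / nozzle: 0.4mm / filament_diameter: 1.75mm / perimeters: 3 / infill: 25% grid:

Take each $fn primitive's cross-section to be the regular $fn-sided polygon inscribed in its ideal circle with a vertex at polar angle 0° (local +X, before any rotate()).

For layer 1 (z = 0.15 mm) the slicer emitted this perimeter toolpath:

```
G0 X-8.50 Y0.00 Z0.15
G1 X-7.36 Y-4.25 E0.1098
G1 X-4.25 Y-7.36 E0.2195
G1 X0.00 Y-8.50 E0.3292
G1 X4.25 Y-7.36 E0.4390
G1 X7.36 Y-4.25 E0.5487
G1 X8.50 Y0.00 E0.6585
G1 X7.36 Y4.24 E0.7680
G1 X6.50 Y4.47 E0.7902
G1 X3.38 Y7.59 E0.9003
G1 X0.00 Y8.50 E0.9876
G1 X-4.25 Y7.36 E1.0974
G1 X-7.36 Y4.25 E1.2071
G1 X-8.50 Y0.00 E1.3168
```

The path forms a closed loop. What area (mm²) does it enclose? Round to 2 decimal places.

Apply the shoelace formula to the sequence of (X, Y) vertices; enclosed area = 214.70 mm².

214.70 mm²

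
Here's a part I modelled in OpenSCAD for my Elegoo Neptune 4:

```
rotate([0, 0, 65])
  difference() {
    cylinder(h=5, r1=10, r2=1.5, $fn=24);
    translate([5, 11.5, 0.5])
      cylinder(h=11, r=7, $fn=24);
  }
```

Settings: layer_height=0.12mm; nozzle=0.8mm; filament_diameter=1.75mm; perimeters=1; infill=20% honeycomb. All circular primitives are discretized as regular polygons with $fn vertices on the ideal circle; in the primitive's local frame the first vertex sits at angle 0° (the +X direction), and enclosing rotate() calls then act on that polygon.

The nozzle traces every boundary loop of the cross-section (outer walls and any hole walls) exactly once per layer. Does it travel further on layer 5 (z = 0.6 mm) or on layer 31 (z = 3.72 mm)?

Layer 5 (z = 0.6): the cone (r1=10→r2=1.5) has section circumradius 8.980 here — a regular 24-gon (perimeter = 2·24·8.980·sin(180°/24) = 56.26 mm); the r=7 cylinder at (5, 11.5) gives a regular 24-gon of circumradius 7 (constant along its height) (perimeter = 2·24·7.000·sin(180°/24) = 43.86 mm); Taking the first minus the rest: starting from the cone, the r=7 cylinder at (5, 11.5) partially overlaps it — only the 22.05 mm² overlap (of its 152.19 mm²) is removed, clipping the outline — boundary = 56.74 mm; (rotated 65° about Z; rotation is an isometry so areas/perimeters/island counts are preserved). So its perimeter = 56.74 mm. Layer 31 (z = 3.72): the cone contributes a regular 24-gon of circumradius 3.676 (interpolated between r1=10 and r2=1.5 at t=0.744) (perimeter = 2·24·3.676·sin(180°/24) = 23.03 mm); the r=7 cylinder at (5, 11.5) contributes a regular 24-gon of circumradius 7 (perimeter = 2·24·7.000·sin(180°/24) = 43.86 mm); After the difference (first − rest): starting from the cone, the r=7 cylinder at (5, 11.5) misses the remaining region (no effect) — boundary = 23.03 mm; (whole slice rotated 65° about Z — lengths, areas and connectivity unchanged). So its perimeter = 23.03 mm. Layer 5 is larger (56.74 vs 23.03 mm).

layer 5 (z = 0.6 mm)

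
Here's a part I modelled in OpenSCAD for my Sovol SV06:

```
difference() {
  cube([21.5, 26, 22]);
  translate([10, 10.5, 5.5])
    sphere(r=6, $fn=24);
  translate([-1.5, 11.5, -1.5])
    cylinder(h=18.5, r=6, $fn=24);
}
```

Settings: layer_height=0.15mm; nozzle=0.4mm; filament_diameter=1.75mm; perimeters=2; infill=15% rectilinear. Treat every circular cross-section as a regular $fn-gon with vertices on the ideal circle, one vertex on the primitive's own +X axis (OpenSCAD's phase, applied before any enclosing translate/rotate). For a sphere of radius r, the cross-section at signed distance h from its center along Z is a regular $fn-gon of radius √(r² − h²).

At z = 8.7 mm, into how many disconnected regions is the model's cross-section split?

At z = 8.7 mm: the cube (footprint 21.5×26) is included at this height; the r=6 sphere at (10, 10.5) slices to a regular 24-gon of circumradius 5.075 (√(r²−h²) with h=3.2 from center); the r=6 cylinder at (-1.5, 11.5) gives a regular 24-gon of circumradius 6 (constant along its height); Taking the first minus the rest: starting from the 21.5×26 cube, the r=6 sphere at (10, 10.5) lies wholly inside it (removes its full 80.01 mm² and its 31.80 mm outline becomes a hole wall); the r=6 cylinder at (-1.5, 11.5) partially overlaps it — only the 38.20 mm² overlap (of its 111.81 mm²) is removed, clipping the outline — 1 connected region with 1 hole. The result has 1 disconnected region.

1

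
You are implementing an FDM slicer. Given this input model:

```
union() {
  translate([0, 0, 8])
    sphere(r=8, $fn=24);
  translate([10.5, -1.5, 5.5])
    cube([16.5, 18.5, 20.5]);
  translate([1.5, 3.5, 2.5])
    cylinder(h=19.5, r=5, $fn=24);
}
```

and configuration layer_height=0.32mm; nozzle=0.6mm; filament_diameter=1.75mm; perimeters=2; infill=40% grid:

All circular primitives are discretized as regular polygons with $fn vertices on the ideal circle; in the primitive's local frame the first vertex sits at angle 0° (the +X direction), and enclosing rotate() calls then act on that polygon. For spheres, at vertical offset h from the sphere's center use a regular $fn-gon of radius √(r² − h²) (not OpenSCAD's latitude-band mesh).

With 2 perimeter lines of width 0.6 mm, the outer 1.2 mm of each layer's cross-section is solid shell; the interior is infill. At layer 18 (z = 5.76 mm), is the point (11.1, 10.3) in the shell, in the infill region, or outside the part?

At z = 5.76 mm: the r=8 sphere contributes a regular 24-gon of circumradius √(8²−2.24²) = 7.680; the cube at (10.5, -1.5) is present — its section is the full 16.5×18.5 rectangle; the cylinder at (1.5, 3.5): section is a regular 24-gon, circumradius r=5; Combining (union): the regions partially overlap (shared area 70.34 mm²), so overlapping operands fuse into one piece — 2 connected regions. Overall, the cross-section has 2 separate islands. The nearest boundary edge runs (10.50, -1.50)→(10.50, 17.00); distance from the point to it = 0.60 mm. (Shell/infill is judged within the island containing the point — the largest one.) The point is inside the cross-section, 0.60 mm from the nearest boundary — within the 1.2 mm shell band (2 × 0.6).

shell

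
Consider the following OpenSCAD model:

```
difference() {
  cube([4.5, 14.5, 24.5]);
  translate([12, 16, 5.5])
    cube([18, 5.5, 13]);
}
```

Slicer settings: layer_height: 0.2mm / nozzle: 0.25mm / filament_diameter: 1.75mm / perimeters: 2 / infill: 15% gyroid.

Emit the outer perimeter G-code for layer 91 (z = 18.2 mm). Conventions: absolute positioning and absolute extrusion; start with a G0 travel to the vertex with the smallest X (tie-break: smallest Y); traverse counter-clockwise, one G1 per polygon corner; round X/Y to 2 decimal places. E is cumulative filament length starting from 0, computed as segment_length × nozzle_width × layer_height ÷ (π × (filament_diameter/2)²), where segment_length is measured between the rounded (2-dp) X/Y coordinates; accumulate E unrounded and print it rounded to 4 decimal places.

At z = 18.2 mm: the cube is present — its section is the full 4.5×14.5 rectangle; the cube at (12, 16) (footprint 18×5.5) is included at this height; Subtracting the remaining from the first: starting from the 4.5×14.5 cube, the 18×5.5 cube at (12, 16) misses the remaining region (no effect) — 1 connected region. The outline is a single polygon with 4 vertices. Extrusion per mm of travel: 0.25 × 0.2 / (π × 0.875²) = 0.020788. Accumulating E over each segment gives final E = 0.7899.

G0 X0.00 Y0.00 Z18.20
G1 X4.50 Y0.00 E0.0935
G1 X4.50 Y14.50 E0.3950
G1 X0.00 Y14.50 E0.4885
G1 X0.00 Y0.00 E0.7899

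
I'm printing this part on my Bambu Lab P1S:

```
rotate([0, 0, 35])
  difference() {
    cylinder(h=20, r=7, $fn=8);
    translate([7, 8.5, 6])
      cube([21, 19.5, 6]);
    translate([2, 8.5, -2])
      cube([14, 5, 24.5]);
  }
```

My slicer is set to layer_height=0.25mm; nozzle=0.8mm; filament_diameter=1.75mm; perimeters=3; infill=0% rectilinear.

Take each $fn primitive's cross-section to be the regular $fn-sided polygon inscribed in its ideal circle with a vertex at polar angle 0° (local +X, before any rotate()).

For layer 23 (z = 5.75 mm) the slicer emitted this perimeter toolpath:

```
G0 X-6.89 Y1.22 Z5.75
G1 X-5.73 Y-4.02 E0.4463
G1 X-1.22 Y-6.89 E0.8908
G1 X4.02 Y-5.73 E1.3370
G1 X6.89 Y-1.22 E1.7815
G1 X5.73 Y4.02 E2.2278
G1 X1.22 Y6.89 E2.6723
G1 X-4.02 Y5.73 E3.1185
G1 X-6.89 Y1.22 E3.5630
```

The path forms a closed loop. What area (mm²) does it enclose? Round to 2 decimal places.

Apply the shoelace formula to the sequence of (X, Y) vertices; enclosed area = 138.53 mm².

138.53 mm²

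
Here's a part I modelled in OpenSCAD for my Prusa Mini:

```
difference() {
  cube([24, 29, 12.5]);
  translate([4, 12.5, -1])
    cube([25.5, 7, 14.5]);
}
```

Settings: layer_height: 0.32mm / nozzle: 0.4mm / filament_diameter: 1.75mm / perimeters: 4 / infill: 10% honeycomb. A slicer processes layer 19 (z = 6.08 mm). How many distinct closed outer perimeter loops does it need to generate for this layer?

1

At z = 6.08 mm: the 24×29 cube contributes its full rectangle; the cube at (4, 12.5) is present — its section is the full 25.5×7 rectangle; Taking the first minus the rest: starting from the 24×29 cube, the 25.5×7 cube at (4, 12.5) partially overlaps it — only the 140.00 mm² overlap (of its 178.50 mm²) is removed, clipping the outline — 1 connected region. The result has 1 disconnected region.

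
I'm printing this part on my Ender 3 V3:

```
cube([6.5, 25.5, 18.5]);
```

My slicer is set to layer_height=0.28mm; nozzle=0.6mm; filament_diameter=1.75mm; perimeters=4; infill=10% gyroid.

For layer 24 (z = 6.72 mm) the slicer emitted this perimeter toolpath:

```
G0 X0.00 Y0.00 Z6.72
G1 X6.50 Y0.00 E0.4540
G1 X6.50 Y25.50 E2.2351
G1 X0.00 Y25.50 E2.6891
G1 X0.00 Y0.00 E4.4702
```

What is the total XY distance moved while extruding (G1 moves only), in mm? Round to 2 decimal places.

Sum the Euclidean lengths of each G1 segment: total = 64.00 mm.

64.00 mm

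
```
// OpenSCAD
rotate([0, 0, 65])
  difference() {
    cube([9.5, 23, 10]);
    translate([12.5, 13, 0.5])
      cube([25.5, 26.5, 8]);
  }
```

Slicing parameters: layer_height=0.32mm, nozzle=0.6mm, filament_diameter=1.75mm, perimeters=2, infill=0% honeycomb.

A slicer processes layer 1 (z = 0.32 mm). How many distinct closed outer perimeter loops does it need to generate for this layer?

At z = 0.32 mm: the cube (footprint 9.5×23) is included at this height; the cube at (12.5, 13) is absent (z outside [0.5, 8.5]); Subtracting the remaining from the first: none of the subtracted shapes is present at this height, so the 9.5×23 cube is unchanged — 1 connected region; (rotated 65° about Z; rotation is an isometry so areas/perimeters/island counts are preserved). The result has 1 disconnected region.

1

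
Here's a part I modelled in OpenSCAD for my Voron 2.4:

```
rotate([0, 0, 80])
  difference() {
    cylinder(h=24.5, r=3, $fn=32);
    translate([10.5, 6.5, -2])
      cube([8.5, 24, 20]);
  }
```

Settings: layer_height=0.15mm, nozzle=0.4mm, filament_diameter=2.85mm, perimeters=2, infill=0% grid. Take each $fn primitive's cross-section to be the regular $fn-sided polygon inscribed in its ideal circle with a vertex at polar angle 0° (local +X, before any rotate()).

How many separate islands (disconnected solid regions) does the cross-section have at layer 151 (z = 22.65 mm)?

1

At z = 22.65 mm: the cylinder: section is a regular 32-gon, circumradius r=3; the cube at (10.5, 6.5) does not reach this height (z outside [-2, 18]); Taking the first minus the rest: none of the subtracted shapes is present at this height, so the r=3 cylinder is unchanged — 1 connected region; (rotated 80° about Z; rotation is an isometry so areas/perimeters/island counts are preserved). Overall, the cross-section is a single solid region. Island count = 1.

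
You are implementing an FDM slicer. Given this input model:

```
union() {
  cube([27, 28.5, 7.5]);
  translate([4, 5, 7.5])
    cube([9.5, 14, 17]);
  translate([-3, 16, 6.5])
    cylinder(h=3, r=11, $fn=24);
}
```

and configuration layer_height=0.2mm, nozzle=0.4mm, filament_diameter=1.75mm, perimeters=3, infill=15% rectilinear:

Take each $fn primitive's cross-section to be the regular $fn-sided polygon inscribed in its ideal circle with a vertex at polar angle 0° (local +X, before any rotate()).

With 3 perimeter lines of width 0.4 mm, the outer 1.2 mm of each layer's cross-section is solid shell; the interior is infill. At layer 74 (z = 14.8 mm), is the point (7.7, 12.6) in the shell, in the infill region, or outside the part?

infill

At z = 14.8 mm: the cube does not reach this height (z outside [0, 7.5]); the cube at (4, 5) is present — its section is the full 9.5×14 rectangle; the cylinder at (-3, 16) is absent (z outside [6.5, 9.5]); Taking the union: only the 9.5×14 cube at (4, 5) is present, so the union is just that shape — 1 connected region. Overall, the cross-section is a single solid region. The nearest boundary edge runs (4.00, 19.00)→(4.00, 5.00); distance from the point to it = 3.70 mm. The point is inside the cross-section and 3.70 mm from the nearest boundary — more than the 1.2 mm shell width (3 × 0.4), so it's in the infill interior.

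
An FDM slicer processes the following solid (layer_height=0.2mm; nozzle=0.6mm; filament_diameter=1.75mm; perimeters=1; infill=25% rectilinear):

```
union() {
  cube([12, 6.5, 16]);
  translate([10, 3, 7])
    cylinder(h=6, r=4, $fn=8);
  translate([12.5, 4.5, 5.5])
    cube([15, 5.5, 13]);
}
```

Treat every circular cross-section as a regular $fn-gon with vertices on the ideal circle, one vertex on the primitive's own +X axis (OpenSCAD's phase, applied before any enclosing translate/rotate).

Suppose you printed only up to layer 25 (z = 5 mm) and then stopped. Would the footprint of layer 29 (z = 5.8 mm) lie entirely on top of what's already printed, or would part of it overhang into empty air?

Compare the two slices. At z = 5: the cube is present — its section is the full 12×6.5 rectangle (area 78.00 mm²); the cylinder at (10, 3) is absent (z outside [7, 13]); the cube at (12.5, 4.5) is not intersected at this z (z outside [5.5, 18.5]); Combining (union): only the 12×6.5 cube is present, so the union is just that shape — area = 78.00 mm². At z = 5.8: the cube (footprint 12×6.5) is included at this height (area 78.00 mm²); the cylinder at (10, 3) is not intersected at this z (z outside [7, 13]); the 15×5.5 cube at (12.5, 4.5) contributes its full rectangle (area 82.50 mm²); Combining (union): the 2 present regions are separate (no shared area or edge), so areas and boundary lengths simply add and each stays a separate island — area = 160.50 mm². Checking containment: at z = 5.8 the cross-section extends beyond the z = 5 cross-section by about 82.50 mm².

part overhangs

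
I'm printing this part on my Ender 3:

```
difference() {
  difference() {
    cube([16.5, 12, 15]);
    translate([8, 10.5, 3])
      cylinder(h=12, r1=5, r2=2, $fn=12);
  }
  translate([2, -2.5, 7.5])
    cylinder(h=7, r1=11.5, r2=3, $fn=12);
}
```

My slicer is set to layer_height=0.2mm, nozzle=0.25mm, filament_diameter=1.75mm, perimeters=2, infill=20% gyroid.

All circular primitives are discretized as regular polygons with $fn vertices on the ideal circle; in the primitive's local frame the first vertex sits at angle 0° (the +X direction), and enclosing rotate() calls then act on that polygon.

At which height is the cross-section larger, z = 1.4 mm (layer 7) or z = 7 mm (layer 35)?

layer 7 (z = 1.4 mm)

Layer 7 (z = 1.4): the cube is present — its section is the full 16.5×12 rectangle (area 198.00 mm²); the cone at (8, 10.5) is not intersected at this z (z outside [3, 15]); Taking the first minus the rest: none of the subtracted shapes is present at this height, so the 16.5×12 cube is unchanged — area = 198.00 mm²; the cone at (2, -2.5) does not reach this height (z outside [7.5, 14.5]); Taking the first minus the rest: none of the subtracted shapes is present at this height, so the result so far is unchanged — area = 198.00 mm². So its area = 198.00 mm². Layer 35 (z = 7): the cube is present — its section is the full 16.5×12 rectangle (area 198.00 mm²); the cone at (8, 10.5): at t=0.333 of its height the radius interpolates to r₁+(r₂−r₁)t = 4.000, giving a regular 12-gon of that circumradius (area = (12/2)·4.000²·sin(360°/12) = 48.00 mm²); Subtracting the remaining from the first: starting from the 16.5×12 cube (198.00 mm²), the cone at (8, 10.5) partially overlaps it — only the 35.40 mm² overlap (of its 48.00 mm²) is removed, clipping the outline — area = 162.60 mm²; the cone at (2, -2.5) does not reach this height (z outside [7.5, 14.5]); Subtracting the remaining from the first: none of the subtracted shapes is present at this height, so the result so far is unchanged — area = 162.60 mm². So its area = 162.60 mm². Layer 7 is larger (198.00 vs 162.60 mm²).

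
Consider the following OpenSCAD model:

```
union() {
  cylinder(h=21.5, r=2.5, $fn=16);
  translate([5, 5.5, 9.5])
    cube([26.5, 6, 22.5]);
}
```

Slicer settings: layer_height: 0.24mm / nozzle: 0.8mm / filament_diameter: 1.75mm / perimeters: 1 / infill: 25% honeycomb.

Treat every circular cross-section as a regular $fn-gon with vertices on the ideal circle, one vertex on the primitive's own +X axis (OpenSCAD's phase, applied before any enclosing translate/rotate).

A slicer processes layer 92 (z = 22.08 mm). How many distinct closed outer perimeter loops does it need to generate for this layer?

1

At z = 22.08 mm: the cylinder is absent (z outside [0, 21.5]); the cube at (5, 5.5) (footprint 26.5×6) is included at this height; Combining (union): only the 26.5×6 cube at (5, 5.5) is present, so the union is just that shape — 1 connected region. The result has 1 disconnected region.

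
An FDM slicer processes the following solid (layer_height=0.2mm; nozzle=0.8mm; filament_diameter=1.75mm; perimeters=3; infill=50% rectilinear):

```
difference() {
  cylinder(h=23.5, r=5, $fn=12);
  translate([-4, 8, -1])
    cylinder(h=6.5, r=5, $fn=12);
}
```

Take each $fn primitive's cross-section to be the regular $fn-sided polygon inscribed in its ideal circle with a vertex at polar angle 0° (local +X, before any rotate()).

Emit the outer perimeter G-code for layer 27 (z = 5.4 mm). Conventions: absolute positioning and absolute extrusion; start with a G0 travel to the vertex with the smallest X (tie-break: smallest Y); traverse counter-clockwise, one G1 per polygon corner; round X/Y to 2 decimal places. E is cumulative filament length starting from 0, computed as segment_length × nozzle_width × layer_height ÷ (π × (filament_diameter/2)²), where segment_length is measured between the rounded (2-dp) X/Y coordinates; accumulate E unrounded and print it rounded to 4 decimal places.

At z = 5.4 mm: the cylinder: section is a regular 12-gon, circumradius r=5; the cylinder at (-4, 8): section is a regular 12-gon, circumradius r=5; After the difference (first − rest): starting from the r=5 cylinder, the r=5 cylinder at (-4, 8) partially overlaps it — only the 2.11 mm² overlap (of its 75.00 mm²) is removed, clipping the outline — 1 connected region. The outline is a single polygon with 14 vertices. Extrusion per mm of travel: 0.8 × 0.2 / (π × 0.875²) = 0.066520. Accumulating E over each segment gives final E = 2.0660.

G0 X-5.00 Y0.00 Z5.40
G1 X-4.33 Y-2.50 E0.1722
G1 X-2.50 Y-4.33 E0.3443
G1 X0.00 Y-5.00 E0.5165
G1 X2.50 Y-4.33 E0.6887
G1 X4.33 Y-2.50 E0.8608
G1 X5.00 Y0.00 E1.0330
G1 X4.33 Y2.50 E1.2052
G1 X2.50 Y4.33 E1.3773
G1 X0.00 Y5.00 E1.5495
G1 X-0.23 Y4.94 E1.5653
G1 X-1.50 Y3.67 E1.6848
G1 X-3.77 Y3.06 E1.8411
G1 X-4.33 Y2.50 E1.8938
G1 X-5.00 Y0.00 E2.0660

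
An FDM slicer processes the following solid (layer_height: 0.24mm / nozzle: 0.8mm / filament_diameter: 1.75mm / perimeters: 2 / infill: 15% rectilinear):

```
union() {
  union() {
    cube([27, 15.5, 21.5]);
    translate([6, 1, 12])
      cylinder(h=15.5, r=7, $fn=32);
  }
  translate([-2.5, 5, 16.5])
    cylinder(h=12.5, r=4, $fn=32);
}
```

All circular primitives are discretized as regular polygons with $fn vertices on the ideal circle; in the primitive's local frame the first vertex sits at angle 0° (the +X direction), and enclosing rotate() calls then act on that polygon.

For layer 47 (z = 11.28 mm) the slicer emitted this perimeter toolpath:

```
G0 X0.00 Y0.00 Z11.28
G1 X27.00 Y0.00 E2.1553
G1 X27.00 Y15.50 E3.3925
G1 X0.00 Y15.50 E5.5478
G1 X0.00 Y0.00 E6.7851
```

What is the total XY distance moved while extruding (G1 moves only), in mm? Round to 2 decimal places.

Sum the Euclidean lengths of each G1 segment: total = 85.00 mm.

85.00 mm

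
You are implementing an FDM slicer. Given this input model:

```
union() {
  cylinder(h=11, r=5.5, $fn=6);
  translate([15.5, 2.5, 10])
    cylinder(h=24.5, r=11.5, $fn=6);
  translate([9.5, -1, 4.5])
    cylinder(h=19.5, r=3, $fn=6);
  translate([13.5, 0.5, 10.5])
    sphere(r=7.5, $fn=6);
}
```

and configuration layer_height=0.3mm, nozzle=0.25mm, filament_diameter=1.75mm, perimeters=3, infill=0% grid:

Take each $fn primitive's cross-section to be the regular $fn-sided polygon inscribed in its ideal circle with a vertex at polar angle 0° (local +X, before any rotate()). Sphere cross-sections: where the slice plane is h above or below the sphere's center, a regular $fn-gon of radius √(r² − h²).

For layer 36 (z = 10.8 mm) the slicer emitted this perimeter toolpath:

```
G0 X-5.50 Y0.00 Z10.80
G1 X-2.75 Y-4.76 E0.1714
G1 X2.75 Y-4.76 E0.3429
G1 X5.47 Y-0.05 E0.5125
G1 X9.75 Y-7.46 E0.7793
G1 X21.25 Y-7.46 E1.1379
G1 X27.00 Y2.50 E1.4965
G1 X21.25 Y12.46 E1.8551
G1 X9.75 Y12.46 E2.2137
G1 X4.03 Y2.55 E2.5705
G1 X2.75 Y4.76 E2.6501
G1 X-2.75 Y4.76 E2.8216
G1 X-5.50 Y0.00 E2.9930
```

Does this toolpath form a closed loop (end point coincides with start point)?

Start point (G0): (-5.50, 0.00). End point (last G1): the path returns to the start — closed.

yes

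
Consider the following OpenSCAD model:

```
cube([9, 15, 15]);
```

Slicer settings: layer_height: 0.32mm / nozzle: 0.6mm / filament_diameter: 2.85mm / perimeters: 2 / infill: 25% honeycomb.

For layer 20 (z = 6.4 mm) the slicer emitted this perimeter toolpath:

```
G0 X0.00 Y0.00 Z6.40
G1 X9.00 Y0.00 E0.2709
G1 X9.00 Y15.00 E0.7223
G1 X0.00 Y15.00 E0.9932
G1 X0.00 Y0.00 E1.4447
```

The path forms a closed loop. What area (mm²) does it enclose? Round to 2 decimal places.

Apply the shoelace formula to the sequence of (X, Y) vertices; enclosed area = 135.00 mm².

135.00 mm²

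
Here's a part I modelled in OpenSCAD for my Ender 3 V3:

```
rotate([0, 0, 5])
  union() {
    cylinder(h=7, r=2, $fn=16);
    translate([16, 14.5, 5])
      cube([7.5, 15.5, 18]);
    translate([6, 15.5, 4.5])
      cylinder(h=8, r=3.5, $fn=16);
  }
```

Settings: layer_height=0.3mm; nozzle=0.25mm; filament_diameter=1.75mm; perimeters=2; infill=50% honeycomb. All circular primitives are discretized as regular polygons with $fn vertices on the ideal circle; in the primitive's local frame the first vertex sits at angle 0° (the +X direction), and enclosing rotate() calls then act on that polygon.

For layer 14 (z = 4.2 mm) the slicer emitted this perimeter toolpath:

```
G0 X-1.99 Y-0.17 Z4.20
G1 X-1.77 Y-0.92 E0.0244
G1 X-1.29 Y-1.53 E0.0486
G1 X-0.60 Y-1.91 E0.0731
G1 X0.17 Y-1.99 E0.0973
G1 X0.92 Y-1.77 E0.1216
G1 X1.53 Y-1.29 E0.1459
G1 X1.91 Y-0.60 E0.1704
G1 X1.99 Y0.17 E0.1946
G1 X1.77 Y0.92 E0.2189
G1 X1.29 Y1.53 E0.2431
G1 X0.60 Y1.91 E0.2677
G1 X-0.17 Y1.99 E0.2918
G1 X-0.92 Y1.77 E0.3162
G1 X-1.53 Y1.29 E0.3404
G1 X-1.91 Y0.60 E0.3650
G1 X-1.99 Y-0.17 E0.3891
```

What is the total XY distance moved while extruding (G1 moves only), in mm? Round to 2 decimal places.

12.48 mm

Sum the Euclidean lengths of each G1 segment: total = 12.48 mm.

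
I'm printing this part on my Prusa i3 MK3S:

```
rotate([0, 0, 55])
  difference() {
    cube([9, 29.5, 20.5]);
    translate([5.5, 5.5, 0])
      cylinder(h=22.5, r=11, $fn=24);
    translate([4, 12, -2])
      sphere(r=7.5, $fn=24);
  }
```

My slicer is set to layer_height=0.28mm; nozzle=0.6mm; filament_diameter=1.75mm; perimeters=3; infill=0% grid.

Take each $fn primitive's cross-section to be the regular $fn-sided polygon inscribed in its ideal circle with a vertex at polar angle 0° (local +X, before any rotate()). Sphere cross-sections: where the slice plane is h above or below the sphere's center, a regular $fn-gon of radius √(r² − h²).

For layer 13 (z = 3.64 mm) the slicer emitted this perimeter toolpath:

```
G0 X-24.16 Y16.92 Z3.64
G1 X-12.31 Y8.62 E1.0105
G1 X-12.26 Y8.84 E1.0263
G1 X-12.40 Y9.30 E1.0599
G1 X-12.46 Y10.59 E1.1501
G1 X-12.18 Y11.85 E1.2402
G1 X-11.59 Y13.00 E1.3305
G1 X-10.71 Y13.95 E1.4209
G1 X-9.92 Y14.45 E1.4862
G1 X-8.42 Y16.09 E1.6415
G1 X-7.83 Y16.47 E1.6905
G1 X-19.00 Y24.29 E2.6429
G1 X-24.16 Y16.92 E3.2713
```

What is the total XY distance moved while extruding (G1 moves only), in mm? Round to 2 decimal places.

46.84 mm

Sum the Euclidean lengths of each G1 segment: total = 46.84 mm.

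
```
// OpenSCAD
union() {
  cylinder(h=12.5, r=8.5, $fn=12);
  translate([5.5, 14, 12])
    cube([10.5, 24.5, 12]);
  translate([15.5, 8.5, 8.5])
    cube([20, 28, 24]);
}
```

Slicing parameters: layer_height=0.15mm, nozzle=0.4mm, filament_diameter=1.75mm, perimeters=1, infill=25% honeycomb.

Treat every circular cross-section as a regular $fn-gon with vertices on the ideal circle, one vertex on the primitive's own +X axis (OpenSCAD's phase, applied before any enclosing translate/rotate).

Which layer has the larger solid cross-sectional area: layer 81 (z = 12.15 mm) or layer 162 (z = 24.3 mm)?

Layer 81 (z = 12.15): the cylinder: section is a regular 12-gon, circumradius r=8.5 (area = (12/2)·8.500²·sin(360°/12) = 216.75 mm²); the cube at (5.5, 14) (footprint 10.5×24.5) is included at this height (area 257.25 mm²); the 20×28 cube at (15.5, 8.5) contributes its full rectangle (area 560.00 mm²); Taking the union: the regions partially overlap — summed areas 1034.00 mm² minus the doubly-counted overlap 11.25 mm² gives 1022.75 mm² — area = 1022.75 mm². So its area = 1022.75 mm². Layer 162 (z = 24.3): the cylinder does not reach this height (z outside [0, 12.5]); the cube at (5.5, 14) is not intersected at this z (z outside [12, 24]); the 20×28 cube at (15.5, 8.5) contributes its full rectangle (area 560.00 mm²); Merging all regions: only the 20×28 cube at (15.5, 8.5) is present, so the union is just that shape — area = 560.00 mm². So its area = 560.00 mm². Layer 81 is larger (1022.75 vs 560.00 mm²).

layer 81 (z = 12.15 mm)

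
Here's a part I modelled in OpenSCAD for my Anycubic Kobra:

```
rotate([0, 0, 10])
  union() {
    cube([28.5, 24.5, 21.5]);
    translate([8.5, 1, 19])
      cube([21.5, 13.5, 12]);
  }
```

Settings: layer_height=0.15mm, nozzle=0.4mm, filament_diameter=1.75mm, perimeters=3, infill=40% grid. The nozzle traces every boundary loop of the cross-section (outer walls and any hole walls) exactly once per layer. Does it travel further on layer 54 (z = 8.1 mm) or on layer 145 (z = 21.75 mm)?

Layer 54 (z = 8.1): the cube (footprint 28.5×24.5) is included at this height (perimeter 106.00 mm); the cube at (8.5, 1) is not intersected at this z (z outside [19, 31]); Taking the union: only the 28.5×24.5 cube is present, so the union is just that shape — boundary = 106.00 mm; (whole slice rotated 10° about Z — lengths, areas and connectivity unchanged). So its perimeter = 106.00 mm. Layer 145 (z = 21.75): the cube is not intersected at this z (z outside [0, 21.5]); the 21.5×13.5 cube at (8.5, 1) contributes its full rectangle (perimeter 70.00 mm); Combining (union): only the 21.5×13.5 cube at (8.5, 1) is present, so the union is just that shape — boundary = 70.00 mm; (rotated 10° about Z; rotation is an isometry so areas/perimeters/island counts are preserved). So its perimeter = 70.00 mm. Layer 54 is larger (106.00 vs 70.00 mm).

layer 54 (z = 8.1 mm)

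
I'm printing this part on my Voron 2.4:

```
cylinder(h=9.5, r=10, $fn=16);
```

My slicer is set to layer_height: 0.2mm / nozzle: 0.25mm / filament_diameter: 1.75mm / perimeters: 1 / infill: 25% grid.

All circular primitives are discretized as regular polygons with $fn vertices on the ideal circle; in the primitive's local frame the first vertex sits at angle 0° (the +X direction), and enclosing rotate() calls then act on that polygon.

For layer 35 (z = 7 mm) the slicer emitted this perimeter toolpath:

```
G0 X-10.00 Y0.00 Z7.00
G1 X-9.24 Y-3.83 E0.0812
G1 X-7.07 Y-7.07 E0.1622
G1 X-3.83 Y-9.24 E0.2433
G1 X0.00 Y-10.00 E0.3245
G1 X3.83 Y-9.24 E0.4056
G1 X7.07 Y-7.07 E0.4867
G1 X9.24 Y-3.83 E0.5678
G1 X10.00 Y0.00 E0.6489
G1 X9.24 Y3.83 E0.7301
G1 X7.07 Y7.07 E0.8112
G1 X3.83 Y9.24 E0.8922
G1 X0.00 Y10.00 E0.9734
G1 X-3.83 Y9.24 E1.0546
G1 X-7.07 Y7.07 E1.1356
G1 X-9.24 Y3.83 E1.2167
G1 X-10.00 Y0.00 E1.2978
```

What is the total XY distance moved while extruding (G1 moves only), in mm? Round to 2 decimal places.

62.43 mm

Sum the Euclidean lengths of each G1 segment: total = 62.43 mm.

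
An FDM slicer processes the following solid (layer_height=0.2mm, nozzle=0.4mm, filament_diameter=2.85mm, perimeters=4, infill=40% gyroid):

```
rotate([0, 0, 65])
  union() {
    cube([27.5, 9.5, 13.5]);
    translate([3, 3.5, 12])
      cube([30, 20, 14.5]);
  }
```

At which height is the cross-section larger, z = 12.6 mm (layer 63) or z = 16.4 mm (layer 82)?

Layer 63 (z = 12.6): the cube is present — its section is the full 27.5×9.5 rectangle (area 261.25 mm²); the cube at (3, 3.5) (footprint 30×20) is included at this height (area 600.00 mm²); Taking the union: the regions partially overlap — summed areas 861.25 mm² minus the doubly-counted overlap 147.00 mm² gives 714.25 mm² — area = 714.25 mm²; (rotated 65° about Z; rotation is an isometry so areas/perimeters/island counts are preserved). So its area = 714.25 mm². Layer 82 (z = 16.4): the cube is absent (z outside [0, 13.5]); the cube at (3, 3.5) (footprint 30×20) is included at this height (area 600.00 mm²); Taking the union: only the 30×20 cube at (3, 3.5) is present, so the union is just that shape — area = 600.00 mm²; (whole slice rotated 65° about Z — lengths, areas and connectivity unchanged). So its area = 600.00 mm². Layer 63 is larger (714.25 vs 600.00 mm²).

layer 63 (z = 12.6 mm)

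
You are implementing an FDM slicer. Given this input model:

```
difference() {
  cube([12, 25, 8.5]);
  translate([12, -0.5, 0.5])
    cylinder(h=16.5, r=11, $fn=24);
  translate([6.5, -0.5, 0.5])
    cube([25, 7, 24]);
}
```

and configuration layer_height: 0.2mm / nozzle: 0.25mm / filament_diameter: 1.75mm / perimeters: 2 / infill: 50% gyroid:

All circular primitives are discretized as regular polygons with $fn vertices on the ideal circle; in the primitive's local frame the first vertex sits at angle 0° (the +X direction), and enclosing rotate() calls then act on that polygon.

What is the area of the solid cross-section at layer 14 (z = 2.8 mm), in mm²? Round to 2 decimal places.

At z = 2.8 mm: the cube is present — its section is the full 12×25 rectangle (area 300.00 mm²); the cylinder at (12, -0.5): section is a regular 24-gon, circumradius r=11 (area = (24/2)·11.000²·sin(360°/24) = 375.81 mm²); the cube at (6.5, -0.5) (footprint 25×7) is included at this height (area 175.00 mm²); Subtracting the remaining from the first: starting from the 12×25 cube (300.00 mm²), the r=11 cylinder at (12, -0.5) partially overlaps it — only the 88.47 mm² overlap (of its 375.81 mm²) is removed, clipping the outline; the 25×7 cube at (6.5, -0.5) misses the remaining region (no effect) — area = 211.53 mm². Overall, the cross-section is a single solid region. Net area = 211.53 mm².

211.53 mm²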